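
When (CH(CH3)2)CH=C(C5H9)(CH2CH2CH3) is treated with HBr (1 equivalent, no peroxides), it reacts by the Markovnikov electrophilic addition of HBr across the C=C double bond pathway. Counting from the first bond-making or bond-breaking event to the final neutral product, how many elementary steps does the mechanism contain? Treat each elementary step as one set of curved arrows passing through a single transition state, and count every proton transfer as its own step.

2

Step 1: Protonation of the alkene by HBr: the π bond acts as the nucleophile and picks up H⁺, giving the more stable (Markovnikov) tertiary carbocation. The H–Br bond breaks heterolytically, releasing Br⁻.
(No 1,2-shift: no single shift to an adjacent carbon would give a more stable cation.)
Step 2: Br⁻ captures the cation: a lone pair on Br⁻ fills the empty p orbital, producing the alkyl halide product.
Total: 2 elementary steps.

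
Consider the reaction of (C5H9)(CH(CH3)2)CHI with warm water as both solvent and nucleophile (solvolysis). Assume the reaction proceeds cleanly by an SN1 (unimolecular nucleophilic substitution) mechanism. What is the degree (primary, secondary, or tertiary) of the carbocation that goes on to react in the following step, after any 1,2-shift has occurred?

tertiary

Step 1: Rate-determining heterolysis of the C–I bond gives I⁻ and a secondary carbocation.
Step 2: A 1,2-hydride shift from the adjacent cyclopentyl carbon moves the positive charge from the secondary centre to an adjacent carbon, generating a more stable tertiary carbocation.
The cation rearranges from secondary to tertiary via a 1,2-hydride shift from the adjacent cyclopentyl carbon; the tertiary cation is what reacts next.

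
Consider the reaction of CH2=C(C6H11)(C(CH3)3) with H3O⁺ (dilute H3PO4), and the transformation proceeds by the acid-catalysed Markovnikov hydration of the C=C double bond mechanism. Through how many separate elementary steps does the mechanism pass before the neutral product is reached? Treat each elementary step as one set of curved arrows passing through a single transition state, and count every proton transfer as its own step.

3

Step 1: The π electrons of the C=C bond attack a proton of H3O⁺; Markovnikov addition places the new C–H on the less-substituted alkene carbon, so the positive charge ends up on the more-substituted carbon — a tertiary carbocation. H2O is released.
(No 1,2-shift: no single shift to an adjacent carbon would give a more stable cation.)
Step 2: Nucleophilic capture of the cation by H2O produces the protonated alcohol (an oxonium ion).
Step 3: Deprotonation of the oxonium ion by a water molecule delivers the neutral alcohol and regenerates the acid catalyst.
Total: 3 elementary steps.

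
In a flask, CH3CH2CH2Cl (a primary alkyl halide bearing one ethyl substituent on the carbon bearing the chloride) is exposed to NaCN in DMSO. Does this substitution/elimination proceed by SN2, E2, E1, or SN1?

SN2

Conditions: a primary substrate with a strong nucleophile in the polar aprotic solvent DMSO.
These conditions are the textbook signature of the SN2 pathway.
An unhindered substrate with a strong nucleophile in a polar aprotic solvent favours one-step backside displacement.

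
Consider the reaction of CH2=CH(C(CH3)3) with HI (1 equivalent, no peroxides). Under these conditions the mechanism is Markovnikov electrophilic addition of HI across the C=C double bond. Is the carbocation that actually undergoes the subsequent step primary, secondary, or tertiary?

Step 1: The π electrons of the C=C bond attack a proton of HI; Markovnikov addition places the new C–H on the less-substituted alkene carbon, so the positive charge ends up on the more-substituted carbon — a secondary carbocation. The H–I bond breaks heterolytically, releasing I⁻.
Step 2: A 1,2-methyl shift from the adjacent tert-butyl carbon moves the positive charge from the secondary centre to an adjacent carbon, generating a more stable tertiary carbocation.
The cation rearranges from secondary to tertiary via a 1,2-methyl shift from the adjacent tert-butyl carbon; the tertiary cation is what reacts next.

tertiary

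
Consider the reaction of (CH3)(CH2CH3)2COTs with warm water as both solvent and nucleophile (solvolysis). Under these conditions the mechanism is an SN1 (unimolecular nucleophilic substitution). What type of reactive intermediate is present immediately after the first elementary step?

Step 1: Unassisted departure of TsO⁻ (taking the C–O bonding pair) generates a tertiary carbocation.
After step 1 the species present is a tertiary carbocation.

tertiary carbocation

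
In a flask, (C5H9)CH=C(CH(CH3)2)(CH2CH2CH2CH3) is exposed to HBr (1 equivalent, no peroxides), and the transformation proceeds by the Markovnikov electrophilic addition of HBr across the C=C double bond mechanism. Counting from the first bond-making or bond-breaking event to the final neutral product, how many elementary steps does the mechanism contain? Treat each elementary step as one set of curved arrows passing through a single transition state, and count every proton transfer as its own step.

Step 1: The π electrons of the C=C bond attack a proton of HBr; Markovnikov addition places the new C–H on the less-substituted alkene carbon, so the positive charge ends up on the more-substituted carbon — a tertiary carbocation. The H–Br bond breaks heterolytically, releasing Br⁻.
(No 1,2-shift: no single shift to an adjacent carbon would give a more stable cation.)
Step 2: The Br⁻ anion donates a lone pair to the carbocation, forming the new C–Br σ-bond and giving the neutral alkyl halide.
Total: 2 elementary steps.

2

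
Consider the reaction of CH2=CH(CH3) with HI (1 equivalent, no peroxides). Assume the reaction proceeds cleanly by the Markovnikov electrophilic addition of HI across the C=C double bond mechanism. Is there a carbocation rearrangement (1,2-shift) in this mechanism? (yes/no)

The first-formed carbocation is secondary.
No single 1,2-shift to an adjacent carbon would produce a more-substituted cation than the one already present, so no rearrangement occurs.

no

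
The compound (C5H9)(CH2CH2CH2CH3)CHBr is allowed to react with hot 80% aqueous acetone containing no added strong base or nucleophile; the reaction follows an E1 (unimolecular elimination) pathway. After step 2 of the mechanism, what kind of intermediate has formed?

tertiary carbocation

Step 1: The C–Br bond breaks with both electrons going to the bromide; Br⁻ leaves and a secondary carbocation remains.
Step 2: Carbocation rearrangement: a 1,2-hydride shift from the adjacent cyclopentyl carbon converts the initially-formed secondary cation into the more stable tertiary cation.
After step 2 the species present is a tertiary carbocation.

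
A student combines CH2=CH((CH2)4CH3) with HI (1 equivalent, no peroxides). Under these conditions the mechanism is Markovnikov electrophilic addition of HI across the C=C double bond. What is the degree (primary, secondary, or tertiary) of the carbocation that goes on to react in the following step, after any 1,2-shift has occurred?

secondary

Step 1: Protonation of the alkene by HI: the π bond acts as the nucleophile and picks up H⁺, giving the more stable (Markovnikov) secondary carbocation. The H–I bond breaks heterolytically, releasing I⁻.
No single 1,2-shift to an adjacent carbon would give a more-substituted cation, so no rearrangement occurs.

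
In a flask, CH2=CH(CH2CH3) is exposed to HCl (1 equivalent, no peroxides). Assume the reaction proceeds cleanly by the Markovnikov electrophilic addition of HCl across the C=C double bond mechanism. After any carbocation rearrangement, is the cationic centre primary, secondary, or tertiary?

Step 1: Electrophilic addition begins with the π(C=C) electrons forming a bond to the proton of HCl. Following Markovnikov's rule, the resulting cation is secondary. The H–Cl bond breaks heterolytically, releasing Cl⁻.
No single 1,2-shift to an adjacent carbon would give a more-substituted cation, so no rearrangement occurs.

secondary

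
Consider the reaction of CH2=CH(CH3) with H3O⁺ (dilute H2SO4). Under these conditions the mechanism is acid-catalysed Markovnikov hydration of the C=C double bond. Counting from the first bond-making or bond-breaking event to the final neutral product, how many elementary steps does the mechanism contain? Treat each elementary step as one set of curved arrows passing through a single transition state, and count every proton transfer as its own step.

Step 1: Protonation of the alkene by H3O⁺: the π bond acts as the nucleophile and picks up H⁺, giving the more stable (Markovnikov) secondary carbocation. H2O is released.
(No 1,2-shift: no single shift to an adjacent carbon would give a more stable cation.)
Step 2: A lone pair on the oxygen of H2O attacks the carbocation, forming a C–O bond and an oxonium ion (a protonated alcohol).
Step 3: Deprotonation of the oxonium ion by a water molecule delivers the neutral alcohol and regenerates the acid catalyst.
Total: 3 elementary steps.

3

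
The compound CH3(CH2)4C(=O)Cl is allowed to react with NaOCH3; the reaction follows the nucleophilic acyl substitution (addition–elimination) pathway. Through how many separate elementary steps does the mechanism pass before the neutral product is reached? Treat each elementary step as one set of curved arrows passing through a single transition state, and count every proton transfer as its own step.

Step 1: Nucleophilic addition of CH3O⁻ to the acyl carbon breaks the π(C=O) bond and yields a tetrahedral, anionic intermediate.
Step 2: Collapse of the tetrahedral intermediate: the alkoxide oxygen pushes its lone pair back to re-form C=O while Cl⁻ leaves.
Total: 2 elementary steps.

2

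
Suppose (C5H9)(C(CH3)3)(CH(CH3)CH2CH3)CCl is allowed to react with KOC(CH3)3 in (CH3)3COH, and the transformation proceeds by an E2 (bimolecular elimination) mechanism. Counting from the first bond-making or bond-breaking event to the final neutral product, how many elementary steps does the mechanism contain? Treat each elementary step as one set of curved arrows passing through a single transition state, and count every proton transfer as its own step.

1

Step 1: In one step, (CH3)3CO⁻ pulls off a β-proton, the C–Cl bond cleaves, and a C=C double bond forms between the α- and β-carbons (E2, anti elimination).
Total: 1 elementary step.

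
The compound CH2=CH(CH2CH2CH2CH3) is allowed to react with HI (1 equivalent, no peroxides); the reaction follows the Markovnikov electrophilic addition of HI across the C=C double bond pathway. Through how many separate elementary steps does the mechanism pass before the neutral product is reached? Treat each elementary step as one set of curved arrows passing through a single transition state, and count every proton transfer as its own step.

2

Step 1: Protonation of the alkene by HI: the π bond acts as the nucleophile and picks up H⁺, giving the more stable (Markovnikov) secondary carbocation. The H–I bond breaks heterolytically, releasing I⁻.
(No 1,2-shift: no single shift to an adjacent carbon would give a more stable cation.)
Step 2: The I⁻ anion donates a lone pair to the carbocation, forming the new C–I σ-bond and giving the neutral alkyl halide.
Total: 2 elementary steps.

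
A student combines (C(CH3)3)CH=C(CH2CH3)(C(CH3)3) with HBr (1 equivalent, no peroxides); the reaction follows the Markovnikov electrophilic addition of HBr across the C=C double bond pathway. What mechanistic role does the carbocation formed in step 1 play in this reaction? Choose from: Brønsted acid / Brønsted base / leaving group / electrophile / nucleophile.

electrophile

Step 2: The Br⁻ anion donates a lone pair to the carbocation, forming the new C–Br σ-bond and giving the neutral alkyl halide.
The carbocation formed in step 1 accepts an electron pair into an empty or π* orbital — it is the electrophile.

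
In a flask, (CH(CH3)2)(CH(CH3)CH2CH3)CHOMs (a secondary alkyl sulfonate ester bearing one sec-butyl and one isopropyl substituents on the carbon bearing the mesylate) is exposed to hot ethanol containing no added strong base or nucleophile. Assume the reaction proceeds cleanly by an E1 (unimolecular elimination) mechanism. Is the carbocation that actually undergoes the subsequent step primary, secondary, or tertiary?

tertiary

Step 1: Rate-determining heterolysis of the C–O bond gives MsO⁻ and a secondary carbocation.
Step 2: Carbocation rearrangement: a 1,2-hydride shift from the adjacent sec-butyl carbon converts the initially-formed secondary cation into the more stable tertiary cation.
The cation rearranges from secondary to tertiary via a 1,2-hydride shift from the adjacent sec-butyl carbon; the tertiary cation is what reacts next.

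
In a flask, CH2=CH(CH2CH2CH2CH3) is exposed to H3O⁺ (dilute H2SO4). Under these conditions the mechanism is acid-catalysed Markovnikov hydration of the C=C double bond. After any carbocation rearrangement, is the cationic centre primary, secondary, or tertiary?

Step 1: The π electrons of the C=C bond attack a proton of H3O⁺; Markovnikov addition places the new C–H on the less-substituted alkene carbon, so the positive charge ends up on the more-substituted carbon — a secondary carbocation. H2O is released.
No single 1,2-shift to an adjacent carbon would give a more-substituted cation, so no rearrangement occurs.

secondary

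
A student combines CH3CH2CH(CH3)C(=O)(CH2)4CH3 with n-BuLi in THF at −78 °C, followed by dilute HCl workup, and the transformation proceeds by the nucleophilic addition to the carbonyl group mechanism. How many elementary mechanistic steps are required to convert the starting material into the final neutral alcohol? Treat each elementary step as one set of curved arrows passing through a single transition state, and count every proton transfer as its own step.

Step 1: A lone pair / filled orbital on the carbanion-like carbon of n-BuLi attacks the electrophilic carbonyl carbon; the π(C=O) electrons shift onto oxygen, producing a tetrahedral alkoxide intermediate.
Step 2: On dilute HCl workup the alkoxide oxygen is protonated, giving an alcohol.
Total: 2 elementary steps.

2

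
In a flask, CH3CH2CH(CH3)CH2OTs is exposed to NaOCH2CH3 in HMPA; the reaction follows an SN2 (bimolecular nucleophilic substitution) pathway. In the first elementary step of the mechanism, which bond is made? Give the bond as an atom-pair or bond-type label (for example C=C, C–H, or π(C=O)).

Step 1: The ethoxide nucleophile donates a lone pair from O to the α-carbon in a backside attack; simultaneously the C–O σ-bond breaks and both of its electrons leave with TsO⁻. One concerted step with inversion of configuration.
The bond formed in this step is the C–O bond.

C–O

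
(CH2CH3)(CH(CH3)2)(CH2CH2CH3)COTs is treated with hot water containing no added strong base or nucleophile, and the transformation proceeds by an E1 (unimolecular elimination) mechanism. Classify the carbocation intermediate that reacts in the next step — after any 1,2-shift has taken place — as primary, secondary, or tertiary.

tertiary

Step 1: The C–O bond breaks with both electrons going to the tosylate; TsO⁻ leaves and a tertiary carbocation remains.
No single 1,2-shift to an adjacent carbon would give a more-substituted cation, so no rearrangement occurs.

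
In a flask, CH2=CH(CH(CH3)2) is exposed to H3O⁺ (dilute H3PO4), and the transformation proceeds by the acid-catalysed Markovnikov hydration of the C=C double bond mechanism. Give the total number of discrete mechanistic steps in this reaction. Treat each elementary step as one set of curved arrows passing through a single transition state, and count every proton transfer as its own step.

Step 1: The π electrons of the C=C bond attack a proton of H3O⁺; Markovnikov addition places the new C–H on the less-substituted alkene carbon, so the positive charge ends up on the more-substituted carbon — a secondary carbocation. H2O is released.
Step 2: A 1,2-hydride shift from the adjacent isopropyl carbon moves the positive charge from the secondary centre to an adjacent carbon, generating a more stable tertiary carbocation.
Step 3: Nucleophilic capture of the cation by H2O produces the protonated alcohol (an oxonium ion).
Step 4: Deprotonation of the oxonium ion by a water molecule delivers the neutral alcohol and regenerates the acid catalyst.
Total: 4 elementary steps.

4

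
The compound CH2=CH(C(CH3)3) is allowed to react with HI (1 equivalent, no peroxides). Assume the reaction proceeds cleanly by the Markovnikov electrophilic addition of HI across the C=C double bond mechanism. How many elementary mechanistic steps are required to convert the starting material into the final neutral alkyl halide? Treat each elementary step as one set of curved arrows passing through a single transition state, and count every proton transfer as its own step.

3

Step 1: Protonation of the alkene by HI: the π bond acts as the nucleophile and picks up H⁺, giving the more stable (Markovnikov) secondary carbocation. The H–I bond breaks heterolytically, releasing I⁻.
Step 2: A 1,2-methyl shift from the adjacent tert-butyl carbon moves the positive charge from the secondary centre to an adjacent carbon, generating a more stable tertiary carbocation.
Step 3: The I⁻ anion donates a lone pair to the carbocation, forming the new C–I σ-bond and giving the neutral alkyl halide.
Total: 3 elementary steps.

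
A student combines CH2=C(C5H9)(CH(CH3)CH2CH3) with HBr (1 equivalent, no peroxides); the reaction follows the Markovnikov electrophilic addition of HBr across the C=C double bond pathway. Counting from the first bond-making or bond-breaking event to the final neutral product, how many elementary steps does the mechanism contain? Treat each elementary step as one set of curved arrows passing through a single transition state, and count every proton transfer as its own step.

Step 1: Electrophilic addition begins with the π(C=C) electrons forming a bond to the proton of HBr. Following Markovnikov's rule, the resulting cation is tertiary. The H–Br bond breaks heterolytically, releasing Br⁻.
(No 1,2-shift: no single shift to an adjacent carbon would give a more stable cation.)
Step 2: Br⁻ captures the cation: a lone pair on Br⁻ fills the empty p orbital, producing the alkyl halide product.
Total: 2 elementary steps.

2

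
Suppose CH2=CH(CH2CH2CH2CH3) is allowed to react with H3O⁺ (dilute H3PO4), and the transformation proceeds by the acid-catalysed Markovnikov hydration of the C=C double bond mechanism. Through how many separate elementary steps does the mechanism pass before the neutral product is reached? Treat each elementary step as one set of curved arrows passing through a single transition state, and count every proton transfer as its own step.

Step 1: The π electrons of the C=C bond attack a proton of H3O⁺; Markovnikov addition places the new C–H on the less-substituted alkene carbon, so the positive charge ends up on the more-substituted carbon — a secondary carbocation. H2O is released.
(No 1,2-shift: no single shift to an adjacent carbon would give a more stable cation.)
Step 2: A lone pair on the oxygen of H2O attacks the carbocation, forming a C–O bond and an oxonium ion (a protonated alcohol).
Step 3: Deprotonation of the oxonium ion by a water molecule delivers the neutral alcohol and regenerates the acid catalyst.
Total: 3 elementary steps.

3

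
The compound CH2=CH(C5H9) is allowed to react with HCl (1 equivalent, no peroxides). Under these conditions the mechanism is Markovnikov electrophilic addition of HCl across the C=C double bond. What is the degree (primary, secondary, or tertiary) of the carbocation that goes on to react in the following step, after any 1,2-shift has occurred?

tertiary

Step 1: Electrophilic addition begins with the π(C=C) electrons forming a bond to the proton of HCl. Following Markovnikov's rule, the resulting cation is secondary. The H–Cl bond breaks heterolytically, releasing Cl⁻.
Step 2: A 1,2-hydride shift from the adjacent cyclopentyl carbon moves the positive charge from the secondary centre to an adjacent carbon, generating a more stable tertiary carbocation.
The cation rearranges from secondary to tertiary via a 1,2-hydride shift from the adjacent cyclopentyl carbon; the tertiary cation is what reacts next.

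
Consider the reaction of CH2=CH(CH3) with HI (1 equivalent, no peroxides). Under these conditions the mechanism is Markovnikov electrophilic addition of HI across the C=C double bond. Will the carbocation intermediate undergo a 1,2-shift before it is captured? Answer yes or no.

no

The first-formed carbocation is secondary.
No single 1,2-shift to an adjacent carbon would produce a more-substituted cation than the one already present, so no rearrangement occurs.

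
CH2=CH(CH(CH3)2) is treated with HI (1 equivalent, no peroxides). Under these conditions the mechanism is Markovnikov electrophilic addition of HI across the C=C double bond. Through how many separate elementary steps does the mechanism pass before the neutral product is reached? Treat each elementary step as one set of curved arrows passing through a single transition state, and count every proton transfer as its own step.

3

Step 1: The π electrons of the C=C bond attack a proton of HI; Markovnikov addition places the new C–H on the less-substituted alkene carbon, so the positive charge ends up on the more-substituted carbon — a secondary carbocation. The H–I bond breaks heterolytically, releasing I⁻.
Step 2: A hydride (H with its bonding pair) migrates from the adjacent isopropyl carbon to the cationic centre — a 1,2-hydride shift — upgrading the secondary cation to a tertiary one.
Step 3: The I⁻ anion donates a lone pair to the carbocation, forming the new C–I σ-bond and giving the neutral alkyl halide.
Total: 3 elementary steps.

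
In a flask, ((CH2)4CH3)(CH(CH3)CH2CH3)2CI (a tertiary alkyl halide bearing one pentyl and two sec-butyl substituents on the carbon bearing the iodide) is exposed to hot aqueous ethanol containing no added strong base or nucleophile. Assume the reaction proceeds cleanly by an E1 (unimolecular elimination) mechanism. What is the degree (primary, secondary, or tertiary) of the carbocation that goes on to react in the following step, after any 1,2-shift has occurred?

tertiary

Step 1: The C–I bond breaks with both electrons going to the iodide; I⁻ leaves and a tertiary carbocation remains.
No single 1,2-shift to an adjacent carbon would give a more-substituted cation, so no rearrangement occurs.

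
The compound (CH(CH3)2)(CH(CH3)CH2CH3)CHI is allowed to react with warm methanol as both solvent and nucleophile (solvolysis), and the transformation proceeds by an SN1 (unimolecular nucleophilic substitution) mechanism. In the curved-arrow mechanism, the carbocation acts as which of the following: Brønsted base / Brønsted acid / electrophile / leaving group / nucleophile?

Step 3: Nucleophilic capture: the oxygen of CH3OH bonds to the cationic carbon, producing an oxonium-ion intermediate.
The carbocation accepts an electron pair into an empty or π* orbital — it is the electrophile.

electrophile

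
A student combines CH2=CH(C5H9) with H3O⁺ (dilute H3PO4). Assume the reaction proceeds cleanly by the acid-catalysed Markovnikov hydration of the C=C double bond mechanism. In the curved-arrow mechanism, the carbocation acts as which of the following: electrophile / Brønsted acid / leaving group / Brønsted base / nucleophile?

electrophile

Step 3: A lone pair on the oxygen of H2O attacks the carbocation, forming a C–O bond and an oxonium ion (a protonated alcohol).
The carbocation accepts an electron pair into an empty or π* orbital — it is the electrophile.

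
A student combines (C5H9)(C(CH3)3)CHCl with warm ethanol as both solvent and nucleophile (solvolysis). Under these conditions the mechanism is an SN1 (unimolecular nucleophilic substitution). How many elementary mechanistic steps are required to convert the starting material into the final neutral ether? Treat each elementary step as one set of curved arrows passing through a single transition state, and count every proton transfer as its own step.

4

Step 1: Ionisation: the C–Cl σ-bond cleaves heterolytically; both bonding electrons depart with Cl⁻, leaving a secondary carbocation at the α-carbon.
Step 2: A 1,2-hydride shift from the adjacent cyclopentyl carbon moves the positive charge from the secondary centre to an adjacent carbon, generating a more stable tertiary carbocation.
Step 3: Nucleophilic capture: the oxygen of CH3CH2OH bonds to the cationic carbon, producing an oxonium-ion intermediate.
Step 4: Deprotonation of the oxonium oxygen by solvent ethanol yields the neutral ether.
Total: 4 elementary steps.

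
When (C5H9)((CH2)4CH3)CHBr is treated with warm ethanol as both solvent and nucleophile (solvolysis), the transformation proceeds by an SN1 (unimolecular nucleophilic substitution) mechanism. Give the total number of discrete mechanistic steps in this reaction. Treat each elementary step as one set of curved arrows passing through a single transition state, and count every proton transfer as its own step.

4

Step 1: Unassisted departure of Br⁻ (taking the C–Br bonding pair) generates a secondary carbocation.
Step 2: A hydride (H with its bonding pair) migrates from the adjacent cyclopentyl carbon to the cationic centre — a 1,2-hydride shift — upgrading the secondary cation to a tertiary one.
Step 3: A lone pair on the oxygen of CH3CH2OH attacks the carbocation, forming a new C–O σ-bond and an oxonium ion.
Step 4: A second solvent molecule removes the proton on oxygen, giving the neutral ether product.
Total: 4 elementary steps.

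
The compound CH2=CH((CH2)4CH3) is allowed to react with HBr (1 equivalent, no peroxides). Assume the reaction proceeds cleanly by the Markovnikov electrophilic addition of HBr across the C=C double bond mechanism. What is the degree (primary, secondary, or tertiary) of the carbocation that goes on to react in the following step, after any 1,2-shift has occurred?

secondary

Step 1: The π electrons of the C=C bond attack a proton of HBr; Markovnikov addition places the new C–H on the less-substituted alkene carbon, so the positive charge ends up on the more-substituted carbon — a secondary carbocation. The H–Br bond breaks heterolytically, releasing Br⁻.
No single 1,2-shift to an adjacent carbon would give a more-substituted cation, so no rearrangement occurs.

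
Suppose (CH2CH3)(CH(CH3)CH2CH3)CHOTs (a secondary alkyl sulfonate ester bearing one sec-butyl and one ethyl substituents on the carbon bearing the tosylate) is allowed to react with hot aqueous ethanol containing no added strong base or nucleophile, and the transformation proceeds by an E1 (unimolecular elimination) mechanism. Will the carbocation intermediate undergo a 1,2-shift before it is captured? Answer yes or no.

The first-formed carbocation is secondary.
The adjacent sec-butyl carbon already bears 2 other carbon substituents and has a hydrogen to migrate; after a 1,2-hydride shift from that carbon the positive charge sits on a tertiary centre.
Tertiary is more stable than secondary, so the shift occurs.

yes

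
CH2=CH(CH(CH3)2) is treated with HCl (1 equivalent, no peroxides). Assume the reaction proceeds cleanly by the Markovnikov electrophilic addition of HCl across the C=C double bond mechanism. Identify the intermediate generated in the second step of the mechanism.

tertiary carbocation

Step 1: The π electrons of the C=C bond attack a proton of HCl; Markovnikov addition places the new C–H on the less-substituted alkene carbon, so the positive charge ends up on the more-substituted carbon — a secondary carbocation. The H–Cl bond breaks heterolytically, releasing Cl⁻.
Step 2: A 1,2-hydride shift from the adjacent isopropyl carbon moves the positive charge from the secondary centre to an adjacent carbon, generating a more stable tertiary carbocation.
After step 2 the species present is a tertiary carbocation.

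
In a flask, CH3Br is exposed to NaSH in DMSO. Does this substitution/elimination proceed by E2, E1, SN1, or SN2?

SN2

Conditions: a methyl substrate with a strong nucleophile in the polar aprotic solvent DMSO.
These conditions are the textbook signature of the SN2 pathway.
An unhindered substrate with a strong nucleophile in a polar aprotic solvent favours one-step backside displacement.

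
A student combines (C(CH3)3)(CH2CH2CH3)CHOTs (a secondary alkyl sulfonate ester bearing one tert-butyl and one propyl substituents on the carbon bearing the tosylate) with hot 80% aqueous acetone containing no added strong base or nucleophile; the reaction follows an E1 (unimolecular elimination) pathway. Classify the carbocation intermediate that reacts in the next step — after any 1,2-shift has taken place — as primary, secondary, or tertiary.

Step 1: The C–O bond breaks with both electrons going to the tosylate; TsO⁻ leaves and a secondary carbocation remains.
Step 2: A methyl group with its bonding pair migrates from the adjacent tert-butyl carbon to the cationic centre — a 1,2-methyl shift — upgrading the secondary cation to a tertiary one.
The cation rearranges from secondary to tertiary via a 1,2-methyl shift from the adjacent tert-butyl carbon; the tertiary cation is what reacts next.

tertiary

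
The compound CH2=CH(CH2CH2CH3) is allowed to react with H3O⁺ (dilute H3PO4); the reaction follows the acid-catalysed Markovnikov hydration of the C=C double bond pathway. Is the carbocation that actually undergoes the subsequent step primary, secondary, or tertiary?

secondary

Step 1: Electrophilic addition begins with the π(C=C) electrons forming a bond to the proton of H3O⁺. Following Markovnikov's rule, the resulting cation is secondary. H2O is released.
No single 1,2-shift to an adjacent carbon would give a more-substituted cation, so no rearrangement occurs.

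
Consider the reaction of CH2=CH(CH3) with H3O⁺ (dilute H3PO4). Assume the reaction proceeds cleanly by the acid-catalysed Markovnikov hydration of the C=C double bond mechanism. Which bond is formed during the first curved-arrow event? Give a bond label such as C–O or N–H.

C–H

Step 1: The π electrons of the C=C bond attack a proton of H3O⁺; Markovnikov addition places the new C–H on the less-substituted alkene carbon, so the positive charge ends up on the more-substituted carbon — a secondary carbocation. H2O is released.
The bond formed in this step is the C–H bond.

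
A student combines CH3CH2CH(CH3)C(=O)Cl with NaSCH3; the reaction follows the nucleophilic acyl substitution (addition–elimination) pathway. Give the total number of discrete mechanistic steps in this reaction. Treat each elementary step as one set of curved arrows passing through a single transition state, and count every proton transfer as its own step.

2

Step 1: Nucleophilic addition of CH3S⁻ to the acyl carbon breaks the π(C=O) bond and yields a tetrahedral, anionic intermediate.
Step 2: An oxygen lone pair re-forms the C=O π bond as the C–Cl σ-bond breaks; Cl⁻ is expelled.
Total: 2 elementary steps.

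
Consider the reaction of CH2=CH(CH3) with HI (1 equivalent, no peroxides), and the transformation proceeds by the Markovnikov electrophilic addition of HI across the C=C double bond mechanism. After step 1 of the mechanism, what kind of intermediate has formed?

Step 1: Protonation of the alkene by HI: the π bond acts as the nucleophile and picks up H⁺, giving the more stable (Markovnikov) secondary carbocation. The H–I bond breaks heterolytically, releasing I⁻.
After step 1 the species present is a secondary carbocation.

secondary carbocation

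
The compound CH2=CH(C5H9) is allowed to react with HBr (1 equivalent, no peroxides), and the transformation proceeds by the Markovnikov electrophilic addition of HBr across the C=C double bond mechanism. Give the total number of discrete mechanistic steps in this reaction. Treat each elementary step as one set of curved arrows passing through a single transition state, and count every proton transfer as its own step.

3

Step 1: Electrophilic addition begins with the π(C=C) electrons forming a bond to the proton of HBr. Following Markovnikov's rule, the resulting cation is secondary. The H–Br bond breaks heterolytically, releasing Br⁻.
Step 2: Carbocation rearrangement: a 1,2-hydride shift from the adjacent cyclopentyl carbon converts the initially-formed secondary cation into the more stable tertiary cation.
Step 3: Br⁻ captures the cation: a lone pair on Br⁻ fills the empty p orbital, producing the alkyl halide product.
Total: 3 elementary steps.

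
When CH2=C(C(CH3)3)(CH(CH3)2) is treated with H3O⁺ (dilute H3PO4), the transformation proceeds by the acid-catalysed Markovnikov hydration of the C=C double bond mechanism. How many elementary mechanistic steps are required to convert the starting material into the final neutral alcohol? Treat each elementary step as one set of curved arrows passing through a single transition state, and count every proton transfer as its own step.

3

Step 1: The π electrons of the C=C bond attack a proton of H3O⁺; Markovnikov addition places the new C–H on the less-substituted alkene carbon, so the positive charge ends up on the more-substituted carbon — a tertiary carbocation. H2O is released.
(No 1,2-shift: no single shift to an adjacent carbon would give a more stable cation.)
Step 2: A lone pair on the oxygen of H2O attacks the carbocation, forming a C–O bond and an oxonium ion (a protonated alcohol).
Step 3: Deprotonation of the oxonium ion by a water molecule delivers the neutral alcohol and regenerates the acid catalyst.
Total: 3 elementary steps.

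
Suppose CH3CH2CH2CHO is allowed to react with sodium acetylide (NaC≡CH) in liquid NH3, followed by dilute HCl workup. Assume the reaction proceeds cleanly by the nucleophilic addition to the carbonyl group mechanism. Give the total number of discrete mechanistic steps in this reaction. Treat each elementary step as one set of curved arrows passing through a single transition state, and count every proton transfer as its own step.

2

Step 1: HC≡C⁻ attacks the sp² carbonyl carbon; the C=O π bond breaks and the electrons end up as a lone pair on the alkoxide oxygen of the tetrahedral intermediate.
Step 2: The alkoxide picks up a proton during dilute HCl workup to yield a propargyl alcohol.
Total: 2 elementary steps.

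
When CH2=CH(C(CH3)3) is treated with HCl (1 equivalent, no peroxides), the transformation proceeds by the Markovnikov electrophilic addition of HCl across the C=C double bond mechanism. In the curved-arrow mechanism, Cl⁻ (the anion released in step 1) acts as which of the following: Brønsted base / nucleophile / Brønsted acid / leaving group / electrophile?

Step 3: Nucleophilic attack by Cl⁻ on the carbocation completes the addition, giving R–Cl.
Cl⁻ (the anion released in step 1) donates an electron pair to form a new σ-bond to carbon — it is the nucleophile.

nucleophile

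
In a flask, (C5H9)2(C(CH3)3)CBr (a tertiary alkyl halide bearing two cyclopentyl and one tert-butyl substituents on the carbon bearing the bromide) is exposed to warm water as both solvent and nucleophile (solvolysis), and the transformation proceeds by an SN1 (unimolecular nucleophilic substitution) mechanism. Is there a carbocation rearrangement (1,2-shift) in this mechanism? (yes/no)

The first-formed carbocation is tertiary.
No single 1,2-shift to an adjacent carbon would produce a more-substituted cation than the one already present, so no rearrangement occurs.

no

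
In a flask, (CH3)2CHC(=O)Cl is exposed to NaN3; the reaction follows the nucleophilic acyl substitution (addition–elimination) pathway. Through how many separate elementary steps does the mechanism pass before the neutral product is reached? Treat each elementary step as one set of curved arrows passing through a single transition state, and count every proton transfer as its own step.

Step 1: Nucleophilic addition of N3⁻ to the acyl carbon breaks the π(C=O) bond and yields a tetrahedral, anionic intermediate.
Step 2: Elimination step: re-formation of the carbonyl π bond drives out Cl⁻, giving the new acyl compound.
Total: 2 elementary steps.

2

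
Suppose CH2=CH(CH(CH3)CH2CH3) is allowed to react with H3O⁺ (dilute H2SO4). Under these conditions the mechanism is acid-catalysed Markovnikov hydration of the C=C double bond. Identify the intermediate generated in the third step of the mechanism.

oxonium ion

Step 1: Protonation of the alkene by H3O⁺: the π bond acts as the nucleophile and picks up H⁺, giving the more stable (Markovnikov) secondary carbocation. H2O is released.
Step 2: A hydride (H with its bonding pair) migrates from the adjacent sec-butyl carbon to the cationic centre — a 1,2-hydride shift — upgrading the secondary cation to a tertiary one.
Step 3: A lone pair on the oxygen of H2O attacks the carbocation, forming a C–O bond and an oxonium ion (a protonated alcohol).
After step 3 the species present is an oxonium ion.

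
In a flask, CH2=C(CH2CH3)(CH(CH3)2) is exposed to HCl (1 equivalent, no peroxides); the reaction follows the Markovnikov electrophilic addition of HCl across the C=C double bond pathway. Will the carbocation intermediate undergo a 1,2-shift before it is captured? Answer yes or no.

no

The first-formed carbocation is tertiary.
No single 1,2-shift to an adjacent carbon would produce a more-substituted cation than the one already present, so no rearrangement occurs.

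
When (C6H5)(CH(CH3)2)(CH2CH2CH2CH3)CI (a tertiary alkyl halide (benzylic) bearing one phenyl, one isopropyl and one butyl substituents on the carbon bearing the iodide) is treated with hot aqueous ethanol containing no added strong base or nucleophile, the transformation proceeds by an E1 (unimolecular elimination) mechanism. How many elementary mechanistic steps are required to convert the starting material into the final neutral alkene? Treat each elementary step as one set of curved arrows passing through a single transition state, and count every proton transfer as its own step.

2

Step 1: Ionisation: the C–I σ-bond cleaves heterolytically; both bonding electrons depart with I⁻, leaving a tertiary carbocation at the α-carbon.
(No 1,2-shift: no single shift to an adjacent carbon would give a more stable cation.)
Step 2: A water (or ethanol) molecule (solvent) deprotonates a β-carbon; as the C–H bond breaks, those electrons form the new alkene π bond.
Total: 2 elementary steps.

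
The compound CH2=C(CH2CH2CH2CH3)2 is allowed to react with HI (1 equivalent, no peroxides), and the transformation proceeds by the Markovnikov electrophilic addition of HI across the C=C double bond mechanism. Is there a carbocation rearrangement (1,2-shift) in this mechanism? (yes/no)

no

The first-formed carbocation is tertiary.
No single 1,2-shift to an adjacent carbon would produce a more-substituted cation than the one already present, so no rearrangement occurs.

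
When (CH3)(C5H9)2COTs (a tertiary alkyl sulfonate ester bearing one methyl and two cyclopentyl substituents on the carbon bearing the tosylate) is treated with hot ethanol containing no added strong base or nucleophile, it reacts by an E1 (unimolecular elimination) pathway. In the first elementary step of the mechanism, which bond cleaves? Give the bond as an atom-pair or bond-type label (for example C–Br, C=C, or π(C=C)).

Step 1: Rate-determining heterolysis of the C–O bond gives TsO⁻ and a tertiary carbocation.
The bond broken in this step is the C–O bond.

C–O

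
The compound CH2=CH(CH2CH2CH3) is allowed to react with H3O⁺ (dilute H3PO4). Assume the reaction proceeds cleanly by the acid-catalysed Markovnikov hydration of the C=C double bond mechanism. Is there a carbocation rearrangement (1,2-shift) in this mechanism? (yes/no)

no

The first-formed carbocation is secondary.
No single 1,2-shift to an adjacent carbon would produce a more-substituted cation than the one already present, so no rearrangement occurs.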